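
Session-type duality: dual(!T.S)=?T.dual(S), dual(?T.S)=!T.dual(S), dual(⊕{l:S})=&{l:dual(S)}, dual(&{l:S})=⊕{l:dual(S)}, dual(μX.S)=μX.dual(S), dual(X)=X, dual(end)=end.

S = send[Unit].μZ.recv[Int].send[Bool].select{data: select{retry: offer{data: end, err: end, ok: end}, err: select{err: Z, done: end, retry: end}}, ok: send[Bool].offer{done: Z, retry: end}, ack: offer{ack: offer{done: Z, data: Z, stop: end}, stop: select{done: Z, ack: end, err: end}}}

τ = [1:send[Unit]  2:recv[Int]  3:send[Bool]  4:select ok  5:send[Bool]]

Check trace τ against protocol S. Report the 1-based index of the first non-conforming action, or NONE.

NONE

step 1: send[Unit]  match  now at μZ.…
step 2: recv[Int]  match  now at send[Bool].select{data: select{retry: offer{data: end, err: end, ok: end}, err: select{err: μZ.…, done: end, retry: end}}, ok: send[Bool].offer{done: μZ.…, retry: end}, ack: offer{ack: offer{done: μZ.…, data: μZ.…, stop: end}, stop: select{done: μZ.…, ack: end, err: end}}}
step 3: send[Bool]  match  now at select{data: select{retry: offer{data: end, err: end, ok: end}, err: select{err: μZ.…, done: end, retry: end}}, ok: send[Bool].offer{done: μZ.…, retry: end}, ack: offer{ack: offer{done: μZ.…, data: μZ.…, stop: end}, stop: select{done: μZ.…, ack: end, err: end}}}
step 4: select ok  match  now at send[Bool].offer{done: μZ.…, retry: end}
step 5: send[Bool]  match  now at offer{done: μZ.…, retry: end}
all 5 steps conform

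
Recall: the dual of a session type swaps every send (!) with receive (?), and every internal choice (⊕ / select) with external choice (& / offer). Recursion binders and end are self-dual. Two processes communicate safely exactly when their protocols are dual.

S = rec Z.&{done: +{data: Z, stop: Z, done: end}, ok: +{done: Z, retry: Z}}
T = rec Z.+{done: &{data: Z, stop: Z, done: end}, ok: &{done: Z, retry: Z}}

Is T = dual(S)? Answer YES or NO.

YES

rec Z vs rec Z  ✓ (rec unchanged)
  &{done,ok} vs +{done,ok}  ✓ labels match
    • done:
      +{data,stop,done} vs &{data,stop,done}  ✓ labels match
        • data:
          Z vs Z  ✓
        • stop:
          Z vs Z  ✓
        • done:
          end vs end  ✓
    • ok:
      +{done,retry} vs &{done,retry}  ✓ labels match
        • done:
          Z vs Z  ✓
        • retry:
          Z vs Z  ✓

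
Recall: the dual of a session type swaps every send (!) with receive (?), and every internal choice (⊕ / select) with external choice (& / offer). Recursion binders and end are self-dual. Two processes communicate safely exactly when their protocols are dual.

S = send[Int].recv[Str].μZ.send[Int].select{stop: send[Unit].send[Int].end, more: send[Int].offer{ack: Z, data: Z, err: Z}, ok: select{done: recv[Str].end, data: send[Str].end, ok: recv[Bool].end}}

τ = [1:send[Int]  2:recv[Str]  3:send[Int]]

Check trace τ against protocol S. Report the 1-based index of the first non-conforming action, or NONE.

NONE

[1] send[Int]  match  state: recv[Str].μZ.…
[2] recv[Str]  match  state: μZ.…
[3] send[Int]  match  state: select{stop: send[Unit].send[Int].end, more: send[Int].offer{ack: μZ.…, data: μZ.…, err: μZ.…}, ok: select{done: recv[Str].end, data: send[Str].end, ok: recv[Bool].end}}
τ conforms to S (length 3)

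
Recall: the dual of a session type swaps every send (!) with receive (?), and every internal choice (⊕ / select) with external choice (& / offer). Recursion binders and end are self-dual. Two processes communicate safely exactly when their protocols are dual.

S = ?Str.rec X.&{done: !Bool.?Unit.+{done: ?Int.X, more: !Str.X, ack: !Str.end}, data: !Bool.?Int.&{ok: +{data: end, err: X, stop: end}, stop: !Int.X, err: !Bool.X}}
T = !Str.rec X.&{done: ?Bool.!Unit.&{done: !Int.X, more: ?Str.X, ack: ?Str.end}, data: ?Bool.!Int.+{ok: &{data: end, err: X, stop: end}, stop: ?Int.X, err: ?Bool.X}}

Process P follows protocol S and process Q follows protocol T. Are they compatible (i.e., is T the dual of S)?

NO

?Str vs !Str  ok
  rec X vs rec X  ok (binder kept)
    &{done,data} vs &{done,data}  ✗ choice polarity not flipped — not dual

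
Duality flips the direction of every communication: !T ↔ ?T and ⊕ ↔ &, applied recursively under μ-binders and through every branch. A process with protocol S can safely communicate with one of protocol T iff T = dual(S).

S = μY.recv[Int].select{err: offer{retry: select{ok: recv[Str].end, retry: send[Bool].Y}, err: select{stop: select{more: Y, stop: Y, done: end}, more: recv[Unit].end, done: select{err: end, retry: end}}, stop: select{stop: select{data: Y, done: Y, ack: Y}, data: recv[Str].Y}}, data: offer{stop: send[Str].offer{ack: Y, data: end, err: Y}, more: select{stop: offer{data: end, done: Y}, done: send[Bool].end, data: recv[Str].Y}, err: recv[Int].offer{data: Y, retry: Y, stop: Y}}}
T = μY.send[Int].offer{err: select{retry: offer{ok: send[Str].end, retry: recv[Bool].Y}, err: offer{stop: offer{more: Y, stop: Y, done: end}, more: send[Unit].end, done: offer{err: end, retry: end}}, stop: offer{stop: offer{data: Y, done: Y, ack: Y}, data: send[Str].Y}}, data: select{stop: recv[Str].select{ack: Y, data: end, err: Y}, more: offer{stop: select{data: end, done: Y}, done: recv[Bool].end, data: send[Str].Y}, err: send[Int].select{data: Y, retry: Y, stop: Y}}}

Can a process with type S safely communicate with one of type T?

YES

μY vs μY  match (μ self-dual)
  recv[Int] vs send[Int]  match
    select{err,data} vs offer{err,data}  match same labels
      case err:
        offer{retry,err,stop} vs select{retry,err,stop}  match same labels
          case retry:
            select{ok,retry} vs offer{ok,retry}  match same labels
              case ok:
                recv[Str] vs send[Str]  match
                  end vs end  match
              case retry:
                send[Bool] vs recv[Bool]  match
                  Y vs Y  match
          case err:
            select{stop,more,done} vs offer{stop,more,done}  match same labels
              case stop:
                select{more,stop,done} vs offer{more,stop,done}  match same labels
                  case more:
                    Y vs Y  match
                  case stop:
                    Y vs Y  match
                  case done:
                    end vs end  match
              case more:
                recv[Unit] vs send[Unit]  match
                  end vs end  match
              case done:
                select{err,retry} vs offer{err,retry}  match same labels
                  case err:
                    end vs end  match
                  case retry:
                    end vs end  match
          case stop:
            select{stop,data} vs offer{stop,data}  match same labels
              case stop:
                select{data,done,ack} vs offer{data,done,ack}  match same labels
                  case data:
                    Y vs Y  match
                  case done:
                    Y vs Y  match
                  case ack:
                    Y vs Y  match
              case data:
                recv[Str] vs send[Str]  match
                  Y vs Y  match
      case data:
        offer{stop,more,err} vs select{stop,more,err}  match same labels
          case stop:
            send[Str] vs recv[Str]  match
              offer{ack,data,err} vs select{ack,data,err}  match same labels
                case ack:
                  Y vs Y  match
                case data:
                  end vs end  match
                case err:
                  Y vs Y  match
          case more:
            select{stop,done,data} vs offer{stop,done,data}  match same labels
              case stop:
                offer{data,done} vs select{data,done}  match same labels
                  case data:
                    end vs end  match
                  case done:
                    Y vs Y  match
              case done:
                send[Bool] vs recv[Bool]  match
                  end vs end  match
              case data:
                recv[Str] vs send[Str]  match
                  Y vs Y  match
          case err:
            recv[Int] vs send[Int]  match
              offer{data,retry,stop} vs select{data,retry,stop}  match same labels
                case data:
                  Y vs Y  match
                case retry:
                  Y vs Y  match
                case stop:
                  Y vs Y  match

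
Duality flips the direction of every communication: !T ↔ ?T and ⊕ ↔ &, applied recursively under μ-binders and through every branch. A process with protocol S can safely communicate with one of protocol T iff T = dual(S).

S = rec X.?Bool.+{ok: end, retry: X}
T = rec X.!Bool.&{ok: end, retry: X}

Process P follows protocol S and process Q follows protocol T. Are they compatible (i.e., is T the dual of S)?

YES

rec X | rec X  match (rec unchanged)
  ?Bool | !Bool  match
    +{ok,retry} | &{ok,retry}  match labels match
      • ok:
        end | end  match
      • retry:
        X | X  match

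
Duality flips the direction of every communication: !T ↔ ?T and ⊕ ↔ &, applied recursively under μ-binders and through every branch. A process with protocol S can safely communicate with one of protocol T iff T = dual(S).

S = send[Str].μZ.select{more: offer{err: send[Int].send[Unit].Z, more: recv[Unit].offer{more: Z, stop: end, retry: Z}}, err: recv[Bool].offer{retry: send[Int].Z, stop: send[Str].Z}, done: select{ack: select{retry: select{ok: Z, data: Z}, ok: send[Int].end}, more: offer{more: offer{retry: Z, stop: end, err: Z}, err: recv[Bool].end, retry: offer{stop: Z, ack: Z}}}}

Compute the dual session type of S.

send[Str] → recv[Str]
  μZ → μZ  (rec unchanged)
    select{more,err,done} → offer{more,err,done}  (⊕→&)
      • more:
        offer{err,more} → select{err,more}  (external→internal)
          • err:
            send[Int] → recv[Int]
              send[Unit] → recv[Unit]
                Z self-dual
          • more:
            recv[Unit] → send[Unit]
              offer{more,stop,retry} → select{more,stop,retry}  (external→internal)
                • more:
                  Z self-dual
                • stop:
                  end self-dual
                • retry:
                  Z self-dual
      • err:
        recv[Bool] → send[Bool]
          offer{retry,stop} → select{retry,stop}  (external→internal)
            • retry:
              send[Int] → recv[Int]
                Z self-dual
            • stop:
              send[Str] → recv[Str]
                Z self-dual
      • done:
        select{ack,more} → offer{ack,more}  (⊕→&)
          • ack:
            select{retry,ok} → offer{retry,ok}  (⊕→&)
              • retry:
                select{ok,data} → offer{ok,data}  (⊕→&)
                  • ok:
                    Z self-dual
                  • data:
                    Z self-dual
              • ok:
                send[Int] → recv[Int]
                  end self-dual
          • more:
            offer{more,err,retry} → select{more,err,retry}  (external→internal)
              • more:
                offer{retry,stop,err} → select{retry,stop,err}  (external→internal)
                  • retry:
                    Z self-dual
                  • stop:
                    end self-dual
                  • err:
                    Z self-dual
              • err:
                recv[Bool] → send[Bool]
                  end self-dual
              • retry:
                offer{stop,ack} → select{stop,ack}  (external→internal)
                  • stop:
                    Z self-dual
                  • ack:
                    Z self-dual

recv[Str].μZ.offer{more: select{err: recv[Int].recv[Unit].Z, more: send[Unit].select{more: Z, stop: end, retry: Z}}, err: send[Bool].select{retry: recv[Int].Z, stop: recv[Str].Z}, done: offer{ack: offer{retry: offer{ok: Z, data: Z}, ok: recv[Int].end}, more: select{more: select{retry: Z, stop: end, err: Z}, err: send[Bool].end, retry: select{stop: Z, ack: Z}}}}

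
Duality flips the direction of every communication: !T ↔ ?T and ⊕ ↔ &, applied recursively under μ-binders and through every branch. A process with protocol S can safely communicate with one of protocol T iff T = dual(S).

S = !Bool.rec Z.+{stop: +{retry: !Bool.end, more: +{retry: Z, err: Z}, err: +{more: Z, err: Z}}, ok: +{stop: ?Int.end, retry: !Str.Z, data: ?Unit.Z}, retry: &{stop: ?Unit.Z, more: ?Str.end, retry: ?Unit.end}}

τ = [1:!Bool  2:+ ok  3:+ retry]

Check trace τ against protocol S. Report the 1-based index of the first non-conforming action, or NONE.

step 1: !Bool  ok  cont: rec Z.…
step 2: + ok  ok  cont: +{stop: ?Int.end, retry: !Str.rec Z.…, data: ?Unit.rec Z.…}
step 3: + retry  ok  cont: !Str.rec Z.…
trace exhausted — no violation

NONE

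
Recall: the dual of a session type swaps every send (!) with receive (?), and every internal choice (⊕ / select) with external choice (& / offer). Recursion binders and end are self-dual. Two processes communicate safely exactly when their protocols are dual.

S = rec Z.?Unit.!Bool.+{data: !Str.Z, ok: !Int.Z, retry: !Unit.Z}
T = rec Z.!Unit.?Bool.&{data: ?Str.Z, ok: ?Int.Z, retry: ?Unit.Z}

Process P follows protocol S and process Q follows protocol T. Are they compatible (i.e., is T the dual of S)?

YES

rec Z vs rec Z  ✓ (binder kept)
  ?Unit vs !Unit  ✓
    !Bool vs ?Bool  ✓
      +{data,ok,retry} vs &{data,ok,retry}  ✓ same labels
        • data:
          !Str vs ?Str  ✓
            Z vs Z  ✓
        • ok:
          !Int vs ?Int  ✓
            Z vs Z  ✓
        • retry:
          !Unit vs ?Unit  ✓
            Z vs Z  ✓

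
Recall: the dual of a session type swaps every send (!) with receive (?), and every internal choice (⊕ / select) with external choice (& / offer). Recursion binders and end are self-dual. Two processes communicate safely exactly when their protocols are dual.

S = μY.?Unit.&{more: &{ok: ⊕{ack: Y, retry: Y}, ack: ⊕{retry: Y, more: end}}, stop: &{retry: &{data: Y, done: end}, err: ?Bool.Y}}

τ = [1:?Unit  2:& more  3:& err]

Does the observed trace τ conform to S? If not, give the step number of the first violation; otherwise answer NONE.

step 1: ?Unit  match  now at &{more: &{ok: ⊕{ack: μY.…, retry: μY.…}, ack: ⊕{retry: μY.…, more: end}}, stop: &{retry: &{data: μY.…, done: end}, err: ?Bool.μY.…}}
step 2: & more  match  now at &{ok: ⊕{ack: μY.…, retry: μY.…}, ack: ⊕{retry: μY.…, more: end}}
step 3: got & err, protocol expects & ok or & ack  ✗

3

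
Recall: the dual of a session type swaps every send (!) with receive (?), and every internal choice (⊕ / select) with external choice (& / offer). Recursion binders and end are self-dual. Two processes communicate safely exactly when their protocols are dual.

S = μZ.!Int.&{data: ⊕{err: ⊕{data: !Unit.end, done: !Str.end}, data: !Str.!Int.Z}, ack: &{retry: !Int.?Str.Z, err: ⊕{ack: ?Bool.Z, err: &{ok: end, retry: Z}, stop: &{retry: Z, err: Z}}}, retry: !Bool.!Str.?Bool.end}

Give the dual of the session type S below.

μZ = μZ  (μ self-dual)
  !Int = ?Int
    &{data,ack,retry} = ⊕{data,ack,retry}  (offer→select)
      • data:
        ⊕{err,data} = &{err,data}  (internal→external)
          • err:
            ⊕{data,done} = &{data,done}  (internal→external)
              • data:
                !Unit = ?Unit
                  end self-dual
              • done:
                !Str = ?Str
                  end self-dual
          • data:
            !Str = ?Str
              !Int = ?Int
                Z self-dual
      • ack:
        &{retry,err} = ⊕{retry,err}  (offer→select)
          • retry:
            !Int = ?Int
              ?Str = !Str
                Z self-dual
          • err:
            ⊕{ack,err,stop} = &{ack,err,stop}  (internal→external)
              • ack:
                ?Bool = !Bool
                  Z self-dual
              • err:
                &{ok,retry} = ⊕{ok,retry}  (offer→select)
                  • ok:
                    end self-dual
                  • retry:
                    Z self-dual
              • stop:
                &{retry,err} = ⊕{retry,err}  (offer→select)
                  • retry:
                    Z self-dual
                  • err:
                    Z self-dual
      • retry:
        !Bool = ?Bool
          !Str = ?Str
            ?Bool = !Bool
              end self-dual

μZ.?Int.⊕{data: &{err: &{data: ?Unit.end, done: ?Str.end}, data: ?Str.?Int.Z}, ack: ⊕{retry: ?Int.!Str.Z, err: &{ack: !Bool.Z, err: ⊕{ok: end, retry: Z}, stop: ⊕{retry: Z, err: Z}}}, retry: ?Bool.?Str.!Bool.end}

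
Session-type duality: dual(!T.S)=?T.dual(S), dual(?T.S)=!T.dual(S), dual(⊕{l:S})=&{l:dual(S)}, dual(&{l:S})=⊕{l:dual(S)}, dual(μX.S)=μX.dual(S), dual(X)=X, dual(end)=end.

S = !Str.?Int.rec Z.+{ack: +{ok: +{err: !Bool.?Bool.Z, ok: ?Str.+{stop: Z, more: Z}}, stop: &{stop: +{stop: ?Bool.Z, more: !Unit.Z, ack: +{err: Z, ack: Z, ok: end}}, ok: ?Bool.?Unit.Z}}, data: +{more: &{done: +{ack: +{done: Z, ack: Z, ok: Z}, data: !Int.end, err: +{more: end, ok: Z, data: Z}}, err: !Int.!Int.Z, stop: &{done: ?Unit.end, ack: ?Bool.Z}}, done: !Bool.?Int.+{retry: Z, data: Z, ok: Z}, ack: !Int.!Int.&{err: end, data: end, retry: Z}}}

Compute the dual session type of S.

!Str → ?Str
  ?Int → !Int
    rec Z → rec Z  (binder kept)
      +{ack,data} → &{ack,data}  (⊕→&)
        • ack:
          +{ok,stop} → &{ok,stop}  (⊕→&)
            • ok:
              +{err,ok} → &{err,ok}  (⊕→&)
                • err:
                  !Bool → ?Bool
                    ?Bool → !Bool
                      dual(Z) = Z
                • ok:
                  ?Str → !Str
                    +{stop,more} → &{stop,more}  (⊕→&)
                      • stop:
                        dual(Z) = Z
                      • more:
                        dual(Z) = Z
            • stop:
              &{stop,ok} → +{stop,ok}  (offer→select)
                • stop:
                  +{stop,more,ack} → &{stop,more,ack}  (⊕→&)
                    • stop:
                      ?Bool → !Bool
                        dual(Z) = Z
                    • more:
                      !Unit → ?Unit
                        dual(Z) = Z
                    • ack:
                      +{err,ack,ok} → &{err,ack,ok}  (⊕→&)
                        • err:
                          dual(Z) = Z
                        • ack:
                          dual(Z) = Z
                        • ok:
                          dual(end) = end
                • ok:
                  ?Bool → !Bool
                    ?Unit → !Unit
                      dual(Z) = Z
        • data:
          +{more,done,ack} → &{more,done,ack}  (⊕→&)
            • more:
              &{done,err,stop} → +{done,err,stop}  (offer→select)
                • done:
                  +{ack,data,err} → &{ack,data,err}  (⊕→&)
                    • ack:
                      +{done,ack,ok} → &{done,ack,ok}  (⊕→&)
                        • done:
                          dual(Z) = Z
                        • ack:
                          dual(Z) = Z
                        • ok:
                          dual(Z) = Z
                    • data:
                      !Int → ?Int
                        dual(end) = end
                    • err:
                      +{more,ok,data} → &{more,ok,data}  (⊕→&)
                        • more:
                          dual(end) = end
                        • ok:
                          dual(Z) = Z
                        • data:
                          dual(Z) = Z
                • err:
                  !Int → ?Int
                    !Int → ?Int
                      dual(Z) = Z
                • stop:
                  &{done,ack} → +{done,ack}  (offer→select)
                    • done:
                      ?Unit → !Unit
                        dual(end) = end
                    • ack:
                      ?Bool → !Bool
                        dual(Z) = Z
            • done:
              !Bool → ?Bool
                ?Int → !Int
                  +{retry,data,ok} → &{retry,data,ok}  (⊕→&)
                    • retry:
                      dual(Z) = Z
                    • data:
                      dual(Z) = Z
                    • ok:
                      dual(Z) = Z
            • ack:
              !Int → ?Int
                !Int → ?Int
                  &{err,data,retry} → +{err,data,retry}  (offer→select)
                    • err:
                      dual(end) = end
                    • data:
                      dual(end) = end
                    • retry:
                      dual(Z) = Z

?Str.!Int.rec Z.&{ack: &{ok: &{err: ?Bool.!Bool.Z, ok: !Str.&{stop: Z, more: Z}}, stop: +{stop: &{stop: !Bool.Z, more: ?Unit.Z, ack: &{err: Z, ack: Z, ok: end}}, ok: !Bool.!Unit.Z}}, data: &{more: +{done: &{ack: &{done: Z, ack: Z, ok: Z}, data: ?Int.end, err: &{more: end, ok: Z, data: Z}}, err: ?Int.?Int.Z, stop: +{done: !Unit.end, ack: !Bool.Z}}, done: ?Bool.!Int.&{retry: Z, data: Z, ok: Z}, ack: ?Int.?Int.+{err: end, data: end, retry: Z}}}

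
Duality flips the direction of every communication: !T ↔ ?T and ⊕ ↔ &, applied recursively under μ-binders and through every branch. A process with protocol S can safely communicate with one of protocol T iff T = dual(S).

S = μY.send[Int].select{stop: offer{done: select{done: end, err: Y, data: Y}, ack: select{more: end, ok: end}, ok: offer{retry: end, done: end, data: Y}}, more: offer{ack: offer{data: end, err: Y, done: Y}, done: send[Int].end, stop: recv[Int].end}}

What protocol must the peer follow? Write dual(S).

μY ↦ μY  (μ self-dual)
  send[Int] ↦ recv[Int]
    select{stop,more} ↦ offer{stop,more}  (internal→external)
      case stop:
        offer{done,ack,ok} ↦ select{done,ack,ok}  (external→internal)
          case done:
            select{done,err,data} ↦ offer{done,err,data}  (internal→external)
              case done:
                dual(end) = end
              case err:
                dual(Y) = Y
              case data:
                dual(Y) = Y
          case ack:
            select{more,ok} ↦ offer{more,ok}  (internal→external)
              case more:
                dual(end) = end
              case ok:
                dual(end) = end
          case ok:
            offer{retry,done,data} ↦ select{retry,done,data}  (external→internal)
              case retry:
                dual(end) = end
              case done:
                dual(end) = end
              case data:
                dual(Y) = Y
      case more:
        offer{ack,done,stop} ↦ select{ack,done,stop}  (external→internal)
          case ack:
            offer{data,err,done} ↦ select{data,err,done}  (external→internal)
              case data:
                dual(end) = end
              case err:
                dual(Y) = Y
              case done:
                dual(Y) = Y
          case done:
            send[Int] ↦ recv[Int]
              dual(end) = end
          case stop:
            recv[Int] ↦ send[Int]
              dual(end) = end

μY.recv[Int].offer{stop: select{done: offer{done: end, err: Y, data: Y}, ack: offer{more: end, ok: end}, ok: select{retry: end, done: end, data: Y}}, more: select{ack: select{data: end, err: Y, done: Y}, done: recv[Int].end, stop: send[Int].end}}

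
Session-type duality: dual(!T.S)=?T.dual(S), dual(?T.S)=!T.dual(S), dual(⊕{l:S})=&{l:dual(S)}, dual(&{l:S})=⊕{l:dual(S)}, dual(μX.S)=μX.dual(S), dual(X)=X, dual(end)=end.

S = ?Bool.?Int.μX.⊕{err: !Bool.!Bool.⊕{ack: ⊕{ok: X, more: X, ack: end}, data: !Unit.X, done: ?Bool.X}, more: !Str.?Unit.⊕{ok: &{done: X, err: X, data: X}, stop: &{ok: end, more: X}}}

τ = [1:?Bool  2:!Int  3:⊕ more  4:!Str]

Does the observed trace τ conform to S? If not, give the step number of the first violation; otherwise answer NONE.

2

[1] ?Bool  ✓  residual = ?Int.μX.…
[2] got !Int, protocol expects ?Int  ✗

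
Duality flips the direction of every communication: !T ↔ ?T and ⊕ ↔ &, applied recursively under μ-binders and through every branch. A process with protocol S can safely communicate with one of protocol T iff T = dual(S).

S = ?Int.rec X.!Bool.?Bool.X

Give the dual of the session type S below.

!Int.rec X.?Bool.!Bool.X

?Int ↦ !Int
  rec X ↦ rec X  (μ self-dual)
    !Bool ↦ ?Bool
      ?Bool ↦ !Bool
        dual(X) = X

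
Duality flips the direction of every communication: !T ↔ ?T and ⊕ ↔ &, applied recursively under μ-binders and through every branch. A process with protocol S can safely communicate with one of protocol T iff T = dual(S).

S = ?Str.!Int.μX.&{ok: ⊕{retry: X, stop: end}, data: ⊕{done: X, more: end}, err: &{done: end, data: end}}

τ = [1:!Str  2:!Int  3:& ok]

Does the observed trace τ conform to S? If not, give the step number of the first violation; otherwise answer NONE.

@1 got !Str, protocol expects ?Str  ✗

1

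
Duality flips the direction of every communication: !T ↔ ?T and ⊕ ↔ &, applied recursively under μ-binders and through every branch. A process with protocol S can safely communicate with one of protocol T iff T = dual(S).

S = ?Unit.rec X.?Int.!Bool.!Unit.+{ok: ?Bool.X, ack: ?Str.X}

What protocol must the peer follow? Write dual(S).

?Unit ↦ !Unit
  rec X ↦ rec X  (μ self-dual)
    ?Int ↦ !Int
      !Bool ↦ ?Bool
        !Unit ↦ ?Unit
          +{ok,ack} ↦ &{ok,ack}  (⊕→&)
            • ok:
              ?Bool ↦ !Bool
                X self-dual
            • ack:
              ?Str ↦ !Str
                X self-dual

!Unit.rec X.!Int.?Bool.?Unit.&{ok: !Bool.X, ack: !Str.X}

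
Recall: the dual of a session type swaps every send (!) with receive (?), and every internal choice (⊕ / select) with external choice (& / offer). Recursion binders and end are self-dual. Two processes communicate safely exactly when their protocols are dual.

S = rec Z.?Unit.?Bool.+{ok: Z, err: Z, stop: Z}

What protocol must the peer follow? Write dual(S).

rec Z = rec Z  (rec unchanged)
  ?Unit = !Unit
    ?Bool = !Bool
      +{ok,err,stop} = &{ok,err,stop}  (internal→external)
        case ok:
          dual(Z) = Z
        case err:
          dual(Z) = Z
        case stop:
          dual(Z) = Z

rec Z.!Unit.!Bool.&{ok: Z, err: Z, stop: Z}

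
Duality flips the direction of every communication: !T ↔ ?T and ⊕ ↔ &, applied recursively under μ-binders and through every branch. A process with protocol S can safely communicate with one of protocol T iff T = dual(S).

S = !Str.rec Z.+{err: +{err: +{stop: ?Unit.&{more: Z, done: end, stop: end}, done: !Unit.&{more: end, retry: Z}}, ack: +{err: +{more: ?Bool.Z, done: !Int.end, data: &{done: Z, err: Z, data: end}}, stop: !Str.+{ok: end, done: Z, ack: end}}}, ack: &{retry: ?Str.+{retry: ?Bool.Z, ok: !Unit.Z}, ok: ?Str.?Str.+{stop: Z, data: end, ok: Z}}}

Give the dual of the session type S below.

!Str → ?Str
  rec Z → rec Z  (binder kept)
    +{err,ack} → &{err,ack}  (⊕→&)
      • err:
        +{err,ack} → &{err,ack}  (⊕→&)
          • err:
            +{stop,done} → &{stop,done}  (⊕→&)
              • stop:
                ?Unit → !Unit
                  &{more,done,stop} → +{more,done,stop}  (&→⊕)
                    • more:
                      Z self-dual
                    • done:
                      end self-dual
                    • stop:
                      end self-dual
              • done:
                !Unit → ?Unit
                  &{more,retry} → +{more,retry}  (&→⊕)
                    • more:
                      end self-dual
                    • retry:
                      Z self-dual
          • ack:
            +{err,stop} → &{err,stop}  (⊕→&)
              • err:
                +{more,done,data} → &{more,done,data}  (⊕→&)
                  • more:
                    ?Bool → !Bool
                      Z self-dual
                  • done:
                    !Int → ?Int
                      end self-dual
                  • data:
                    &{done,err,data} → +{done,err,data}  (&→⊕)
                      • done:
                        Z self-dual
                      • err:
                        Z self-dual
                      • data:
                        end self-dual
              • stop:
                !Str → ?Str
                  +{ok,done,ack} → &{ok,done,ack}  (⊕→&)
                    • ok:
                      end self-dual
                    • done:
                      Z self-dual
                    • ack:
                      end self-dual
      • ack:
        &{retry,ok} → +{retry,ok}  (&→⊕)
          • retry:
            ?Str → !Str
              +{retry,ok} → &{retry,ok}  (⊕→&)
                • retry:
                  ?Bool → !Bool
                    Z self-dual
                • ok:
                  !Unit → ?Unit
                    Z self-dual
          • ok:
            ?Str → !Str
              ?Str → !Str
                +{stop,data,ok} → &{stop,data,ok}  (⊕→&)
                  • stop:
                    Z self-dual
                  • data:
                    end self-dual
                  • ok:
                    Z self-dual

?Str.rec Z.&{err: &{err: &{stop: !Unit.+{more: Z, done: end, stop: end}, done: ?Unit.+{more: end, retry: Z}}, ack: &{err: &{more: !Bool.Z, done: ?Int.end, data: +{done: Z, err: Z, data: end}}, stop: ?Str.&{ok: end, done: Z, ack: end}}}, ack: +{retry: !Str.&{retry: !Bool.Z, ok: ?Unit.Z}, ok: !Str.!Str.&{stop: Z, data: end, ok: Z}}}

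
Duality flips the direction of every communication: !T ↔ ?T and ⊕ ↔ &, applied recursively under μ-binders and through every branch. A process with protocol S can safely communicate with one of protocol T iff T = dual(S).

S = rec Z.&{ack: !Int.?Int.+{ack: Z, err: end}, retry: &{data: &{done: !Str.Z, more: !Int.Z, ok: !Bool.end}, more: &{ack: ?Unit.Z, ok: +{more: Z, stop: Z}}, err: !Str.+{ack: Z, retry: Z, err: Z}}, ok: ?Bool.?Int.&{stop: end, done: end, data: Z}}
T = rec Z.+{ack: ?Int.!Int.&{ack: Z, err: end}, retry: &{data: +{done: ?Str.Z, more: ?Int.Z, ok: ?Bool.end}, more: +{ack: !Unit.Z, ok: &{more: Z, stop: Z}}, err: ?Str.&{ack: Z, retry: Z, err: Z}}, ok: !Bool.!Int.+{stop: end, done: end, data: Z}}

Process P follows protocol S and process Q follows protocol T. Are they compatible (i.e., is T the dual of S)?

rec Z ‖ rec Z  ✓ (μ self-dual)
  &{ack,retry,ok} ‖ +{ack,retry,ok}  ✓ labels match
    • ack:
      !Int ‖ ?Int  ✓
        ?Int ‖ !Int  ✓
          +{ack,err} ‖ &{ack,err}  ✓ labels match
            • ack:
              Z ‖ Z  ✓
            • err:
              end ‖ end  ✓
    • retry:
      &{data,more,err} ‖ &{data,more,err}  ✗ choice polarity not flipped — not dual

NO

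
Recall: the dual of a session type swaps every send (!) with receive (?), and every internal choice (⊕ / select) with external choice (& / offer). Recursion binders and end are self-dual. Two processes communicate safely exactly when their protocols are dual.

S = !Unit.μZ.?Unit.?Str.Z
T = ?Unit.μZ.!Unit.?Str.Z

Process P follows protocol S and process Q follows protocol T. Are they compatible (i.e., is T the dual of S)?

NO

!Unit vs ?Unit  ok
  μZ vs μZ  ok (μ self-dual)
    ?Unit vs !Unit  ok
      ?Str vs ?Str  ✗ same direction on both sides — not dual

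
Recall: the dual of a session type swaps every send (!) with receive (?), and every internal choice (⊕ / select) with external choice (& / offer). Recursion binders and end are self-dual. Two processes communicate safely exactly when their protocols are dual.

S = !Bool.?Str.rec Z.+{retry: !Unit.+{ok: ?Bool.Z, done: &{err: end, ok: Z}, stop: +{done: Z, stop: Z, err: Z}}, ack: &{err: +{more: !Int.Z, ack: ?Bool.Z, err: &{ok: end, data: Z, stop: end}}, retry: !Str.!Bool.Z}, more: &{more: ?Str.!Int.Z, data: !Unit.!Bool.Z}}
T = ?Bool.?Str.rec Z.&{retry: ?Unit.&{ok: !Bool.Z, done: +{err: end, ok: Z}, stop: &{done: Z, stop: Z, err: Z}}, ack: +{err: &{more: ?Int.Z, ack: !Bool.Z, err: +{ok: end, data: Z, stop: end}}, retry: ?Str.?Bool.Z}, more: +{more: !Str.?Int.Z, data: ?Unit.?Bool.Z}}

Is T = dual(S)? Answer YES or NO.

NO

!Bool | ?Bool  match
  ?Str | ?Str  ✗ same direction on both sides — not dual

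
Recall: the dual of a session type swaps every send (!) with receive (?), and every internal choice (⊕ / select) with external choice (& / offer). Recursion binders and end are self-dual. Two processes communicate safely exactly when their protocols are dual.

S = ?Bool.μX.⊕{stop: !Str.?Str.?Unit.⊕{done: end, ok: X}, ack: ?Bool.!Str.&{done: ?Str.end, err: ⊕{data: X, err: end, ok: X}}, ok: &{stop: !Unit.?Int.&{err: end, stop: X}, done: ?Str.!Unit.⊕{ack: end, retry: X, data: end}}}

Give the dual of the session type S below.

?Bool ↦ !Bool
  μX ↦ μX  (binder kept)
    ⊕{stop,ack,ok} ↦ &{stop,ack,ok}  (select→offer)
      • stop:
        !Str ↦ ?Str
          ?Str ↦ !Str
            ?Unit ↦ !Unit
              ⊕{done,ok} ↦ &{done,ok}  (select→offer)
                • done:
                  end ↦ end
                • ok:
                  X ↦ X
      • ack:
        ?Bool ↦ !Bool
          !Str ↦ ?Str
            &{done,err} ↦ ⊕{done,err}  (offer→select)
              • done:
                ?Str ↦ !Str
                  end ↦ end
              • err:
                ⊕{data,err,ok} ↦ &{data,err,ok}  (select→offer)
                  • data:
                    X ↦ X
                  • err:
                    end ↦ end
                  • ok:
                    X ↦ X
      • ok:
        &{stop,done} ↦ ⊕{stop,done}  (offer→select)
          • stop:
            !Unit ↦ ?Unit
              ?Int ↦ !Int
                &{err,stop} ↦ ⊕{err,stop}  (offer→select)
                  • err:
                    end ↦ end
                  • stop:
                    X ↦ X
          • done:
            ?Str ↦ !Str
              !Unit ↦ ?Unit
                ⊕{ack,retry,data} ↦ &{ack,retry,data}  (select→offer)
                  • ack:
                    end ↦ end
                  • retry:
                    X ↦ X
                  • data:
                    end ↦ end

!Bool.μX.&{stop: ?Str.!Str.!Unit.&{done: end, ok: X}, ack: !Bool.?Str.⊕{done: !Str.end, err: &{data: X, err: end, ok: X}}, ok: ⊕{stop: ?Unit.!Int.⊕{err: end, stop: X}, done: !Str.?Unit.&{ack: end, retry: X, data: end}}}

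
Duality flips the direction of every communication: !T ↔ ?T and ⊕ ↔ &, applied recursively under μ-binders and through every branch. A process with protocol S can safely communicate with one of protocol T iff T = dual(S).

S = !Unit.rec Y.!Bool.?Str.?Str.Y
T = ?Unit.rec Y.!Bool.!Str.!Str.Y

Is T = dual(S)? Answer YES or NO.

NO

!Unit | ?Unit  ✓
  rec Y | rec Y  ✓ (μ self-dual)
    !Bool | !Bool  ✗ same direction on both sides — not dual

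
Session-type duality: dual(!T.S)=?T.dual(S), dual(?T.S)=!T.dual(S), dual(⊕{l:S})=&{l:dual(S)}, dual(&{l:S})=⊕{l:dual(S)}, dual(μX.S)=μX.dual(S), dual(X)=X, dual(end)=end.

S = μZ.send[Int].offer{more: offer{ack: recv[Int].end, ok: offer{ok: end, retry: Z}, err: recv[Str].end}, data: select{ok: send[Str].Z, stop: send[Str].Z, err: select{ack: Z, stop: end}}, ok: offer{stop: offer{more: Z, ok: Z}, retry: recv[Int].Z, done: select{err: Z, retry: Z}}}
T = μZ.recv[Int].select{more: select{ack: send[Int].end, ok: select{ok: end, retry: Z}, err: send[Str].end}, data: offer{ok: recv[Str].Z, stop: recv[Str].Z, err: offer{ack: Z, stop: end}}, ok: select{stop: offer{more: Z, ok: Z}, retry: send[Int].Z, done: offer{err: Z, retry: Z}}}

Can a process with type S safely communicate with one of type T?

NO

μZ | μZ  ✓ (μ self-dual)
  send[Int] | recv[Int]  ✓
    offer{more,data,ok} | select{more,data,ok}  ✓ label sets agree
      • more:
        offer{ack,ok,err} | select{ack,ok,err}  ✓ label sets agree
          • ack:
            recv[Int] | send[Int]  ✓
              end | end  ✓
          • ok:
            offer{ok,retry} | select{ok,retry}  ✓ label sets agree
              • ok:
                end | end  ✓
              • retry:
                Z | Z  ✓
          • err:
            recv[Str] | send[Str]  ✓
              end | end  ✓
      • data:
        select{ok,stop,err} | offer{ok,stop,err}  ✓ label sets agree
          • ok:
            send[Str] | recv[Str]  ✓
              Z | Z  ✓
          • stop:
            send[Str] | recv[Str]  ✓
              Z | Z  ✓
          • err:
            select{ack,stop} | offer{ack,stop}  ✓ label sets agree
              • ack:
                Z | Z  ✓
              • stop:
                end | end  ✓
      • ok:
        offer{stop,retry,done} | select{stop,retry,done}  ✓ label sets agree
          • stop:
            offer{more,ok} | offer{more,ok}  ✗ choice polarity not flipped — not dual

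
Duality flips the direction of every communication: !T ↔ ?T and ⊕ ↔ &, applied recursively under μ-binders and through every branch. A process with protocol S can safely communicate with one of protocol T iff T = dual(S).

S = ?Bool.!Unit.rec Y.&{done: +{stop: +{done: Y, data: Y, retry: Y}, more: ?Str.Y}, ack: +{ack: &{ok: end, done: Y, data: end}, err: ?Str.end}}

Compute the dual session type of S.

?Bool → !Bool
  !Unit → ?Unit
    rec Y → rec Y  (binder kept)
      &{done,ack} → +{done,ack}  (&→⊕)
        • done:
          +{stop,more} → &{stop,more}  (internal→external)
            • stop:
              +{done,data,retry} → &{done,data,retry}  (internal→external)
                • done:
                  dual(Y) = Y
                • data:
                  dual(Y) = Y
                • retry:
                  dual(Y) = Y
            • more:
              ?Str → !Str
                dual(Y) = Y
        • ack:
          +{ack,err} → &{ack,err}  (internal→external)
            • ack:
              &{ok,done,data} → +{ok,done,data}  (&→⊕)
                • ok:
                  dual(end) = end
                • done:
                  dual(Y) = Y
                • data:
                  dual(end) = end
            • err:
              ?Str → !Str
                dual(end) = end

!Bool.?Unit.rec Y.+{done: &{stop: &{done: Y, data: Y, retry: Y}, more: !Str.Y}, ack: &{ack: +{ok: end, done: Y, data: end}, err: !Str.end}}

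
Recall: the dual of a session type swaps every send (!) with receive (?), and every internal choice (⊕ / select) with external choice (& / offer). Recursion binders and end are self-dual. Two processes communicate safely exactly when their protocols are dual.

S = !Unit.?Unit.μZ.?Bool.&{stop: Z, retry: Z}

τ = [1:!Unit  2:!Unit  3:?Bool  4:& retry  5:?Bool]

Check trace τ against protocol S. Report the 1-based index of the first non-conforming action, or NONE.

@1 !Unit  match  state: ?Unit.μZ.…
@2 got !Unit, protocol expects ?Unit  ✗

2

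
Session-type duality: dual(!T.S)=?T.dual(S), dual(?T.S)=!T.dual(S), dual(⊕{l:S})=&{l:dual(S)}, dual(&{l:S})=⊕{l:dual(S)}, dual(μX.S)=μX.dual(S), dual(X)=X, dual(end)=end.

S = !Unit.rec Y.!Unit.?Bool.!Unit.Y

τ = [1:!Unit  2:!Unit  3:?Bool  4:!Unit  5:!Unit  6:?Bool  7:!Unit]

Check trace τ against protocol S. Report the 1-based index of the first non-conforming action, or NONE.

[1] !Unit  match  cont: rec Y.…
[2] !Unit  match  cont: ?Bool.!Unit.rec Y.…
[3] ?Bool  match  cont: !Unit.rec Y.…
[4] !Unit  match  cont: rec Y.…
[5] !Unit  match  cont: ?Bool.!Unit.rec Y.…
[6] ?Bool  match  cont: !Unit.rec Y.…
[7] !Unit  match  cont: rec Y.…
τ conforms to S (length 7)

NONE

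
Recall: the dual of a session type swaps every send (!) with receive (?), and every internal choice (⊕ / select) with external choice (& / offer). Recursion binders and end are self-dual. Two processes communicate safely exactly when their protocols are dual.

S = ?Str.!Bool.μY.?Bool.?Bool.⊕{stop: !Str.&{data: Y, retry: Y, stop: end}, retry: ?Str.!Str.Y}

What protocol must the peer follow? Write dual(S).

!Str.?Bool.μY.!Bool.!Bool.&{stop: ?Str.⊕{data: Y, retry: Y, stop: end}, retry: !Str.?Str.Y}

?Str → !Str
  !Bool → ?Bool
    μY → μY  (binder kept)
      ?Bool → !Bool
        ?Bool → !Bool
          ⊕{stop,retry} → &{stop,retry}  (internal→external)
            • stop:
              !Str → ?Str
                &{data,retry,stop} → ⊕{data,retry,stop}  (offer→select)
                  • data:
                    Y ↦ Y
                  • retry:
                    Y ↦ Y
                  • stop:
                    end ↦ end
            • retry:
              ?Str → !Str
                !Str → ?Str
                  Y ↦ Y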